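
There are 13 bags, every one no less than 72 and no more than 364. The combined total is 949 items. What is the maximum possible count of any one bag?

Maximizing one value means minimizing the remaining 12.
The other 12 contribute at least 12 × 72 = 864, leaving at most 949 − 864 = 85.
Since 85 ≤ 364, this is achievable: one at 85 and 12 at 72.

85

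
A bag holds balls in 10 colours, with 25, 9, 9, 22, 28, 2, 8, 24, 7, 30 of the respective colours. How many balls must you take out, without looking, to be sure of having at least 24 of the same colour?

150

In the worst case you take as many as possible of each colour without reaching 24: 23 + 9 + 9 + 22 + 23 + 2 + 8 + 23 + 7 + 23 = 149.
The next one must give 24 of some colour, so 149 + 1 = 150.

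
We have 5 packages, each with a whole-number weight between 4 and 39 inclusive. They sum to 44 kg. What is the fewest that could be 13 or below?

3

Each value above 13 is at least 14, contributing at least 14 − 4 = 10 above the floor 4.
The sum exceeds the floor total 20 by 24, so at most ⌊24/10⌋ = 2 exceed 13, and at least 3 are ≤ 13.
Exactly 3 works: 3 values at 4 and 2 at 14 total 40; raise one of the low values by 4 (still ≤ 13) to hit 44.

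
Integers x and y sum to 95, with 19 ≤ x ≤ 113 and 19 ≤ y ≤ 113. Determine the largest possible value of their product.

2256

For a fixed sum, the product xy is largest when x and y are as close as possible.
Taking x = 47 and y = 48 (both in [19, 113]) gives xy = 2256.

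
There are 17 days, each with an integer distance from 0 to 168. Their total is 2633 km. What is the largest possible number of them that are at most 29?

Suppose k of them are at most 29. Those contribute at most 29 each and the rest at most 168 each.
So the total is at most 29k + 168(17 − k) = 2856 − 139k. This must still be ≥ 2633, so k ≤ 1.
k = 1 is achieved by 1 value at 29 and 16 at 168, total 2717; lower one of the 168's by 84 (still > 29) to reach 2633.

1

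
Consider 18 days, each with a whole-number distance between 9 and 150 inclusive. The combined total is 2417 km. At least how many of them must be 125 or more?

Each value short of 125 is at most 124, costing at least 150 − 124 = 26 against the maximum total of 2700.
We can afford to lose at most 2700 − 2417 = 283, so at most ⌊283/26⌋ = 10 fall short, and at least 8 are ≥ 125.
Exactly 8 works: 8 values at 150 and 10 at 124 total 2440; lower one of the high values by 23 (still ≥ 125) to hit 2417.

8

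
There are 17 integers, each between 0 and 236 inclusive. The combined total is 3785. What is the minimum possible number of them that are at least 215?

Suppose at most 17 − j of them reach 215; then j values are ≤ 214 and the rest ≤ 236.
The total is then ≤ 214·j + 236·(17 − j) = 4012 − 22j. For this to be ≥ 3785 we need j ≤ 10, so at least 17 − 10 = 7 must reach 215.
Exactly 7 works: 7 values at 236 and 10 at 214 total 3792; lower one of the high values by 7 (still ≥ 215) to hit 3785.

7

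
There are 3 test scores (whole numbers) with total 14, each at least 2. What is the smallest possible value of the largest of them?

5

The 3 values sum to 14, so their maximum is at least ⌈14/3⌉ = 5.
Taking 1 copy of 4 and 2 copies of 5 gives exactly 14, so 5 is attained.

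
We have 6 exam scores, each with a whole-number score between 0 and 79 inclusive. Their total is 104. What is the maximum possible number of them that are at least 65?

1

Suppose k of them are at least 65. Those contribute at least 65 each and the other 6 − k at least 0 each.
So the total is at least 65k + 0(6 − k) = 0 + 65k. This must be ≤ 104, giving k ≤ 1.
k = 1 is achieved by 1 value at 65 and 5 at 0, total 65; add 39 to one value (staying below 65) to reach 104.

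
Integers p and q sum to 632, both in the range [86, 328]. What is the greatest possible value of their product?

99856

For a fixed sum, the product pq is largest when p and q are as close as possible.
Taking p = 316 and q = 316 (both in [86, 328]) gives pq = 99856.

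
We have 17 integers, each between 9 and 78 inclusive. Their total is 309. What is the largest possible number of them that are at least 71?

2

Suppose k of them are at least 71. Those contribute at least 71 each and the other 17 − k at least 9 each.
So the total is at least 71k + 9(17 − k) = 153 + 62k. This must be ≤ 309, giving k ≤ 2.
k = 2 is achieved by 2 values at 71 and 15 at 9, total 277; add 32 to one value (staying below 71) to reach 309.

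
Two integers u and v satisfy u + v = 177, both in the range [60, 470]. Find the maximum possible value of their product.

uv = u(177 − u) is maximized when u is as near 177/2 as the bounds allow.
Taking u = 88 and v = 89 (both in [60, 470]) gives uv = 7832.

7832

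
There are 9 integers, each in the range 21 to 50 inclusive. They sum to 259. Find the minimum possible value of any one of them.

To make one integer as small as possible, make the other 8 as large as possible.
The other 8 can take up 8 × 50 = 400 ≥ 259 − 21, so one integer can sit at its floor of 21.
Achievable: one at 21 and the other 8 totalling 238, which fits since 8 × 21 ≤ 238 ≤ 8 × 50.

21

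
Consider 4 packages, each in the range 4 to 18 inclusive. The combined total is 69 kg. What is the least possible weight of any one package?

15

To make one package as small as possible, make the other 3 as large as possible.
The other 3 contribute at most 3 × 18 = 54, leaving at least 69 − 54 = 15.
Since 15 ≥ 4, this is achievable: one at 15 and 3 at 18.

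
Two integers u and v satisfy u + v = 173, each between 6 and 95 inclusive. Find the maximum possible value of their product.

For a fixed sum, the product uv is largest when u and v are as close as possible.
Taking u = 86 and v = 87 (both in [6, 95]) gives uv = 7482.

7482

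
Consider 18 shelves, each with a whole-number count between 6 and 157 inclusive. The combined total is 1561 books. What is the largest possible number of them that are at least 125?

12

With k values at 125 or above and the rest at least 6, the sum is at least 108 + 119k.
Since the sum is 1561, we need 119k ≤ 1453, i.e. k ≤ 12.
k = 12 is achieved by 12 values at 125 and 6 at 6, total 1536; add 25 to one value (staying below 125) to reach 1561.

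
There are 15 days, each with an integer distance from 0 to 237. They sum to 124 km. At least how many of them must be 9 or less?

If only k of them are at most 9, the other 15 − k are at least 10, so the total is at least (15 − k)·10 + k·0.
This is ≤ 124, so (15 − k)·10 + 0k ≤ 124, which gives k ≥ 3.
Exactly 3 works: 3 values at 0 and 12 at 10 total 120; raise one of the low values by 4 (still ≤ 9) to hit 124.

3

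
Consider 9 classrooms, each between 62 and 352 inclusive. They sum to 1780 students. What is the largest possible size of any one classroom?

Maximizing one value means minimizing the remaining 8.
The other 8 contribute at least 8 × 62 = 496, leaving at most 1780 − 496 = 1284.
But each classroom is capped at 352, so the maximum is 352.
Achievable: one at 352 and the other 8 totalling 1428, which fits since 8 × 62 ≤ 1428 ≤ 8 × 352.

352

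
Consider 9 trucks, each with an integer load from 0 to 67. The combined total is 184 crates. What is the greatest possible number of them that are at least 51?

3

If k of the values are ≥ 51, the total is ≥ 51k + 0(9 − k).
Setting 51k + 0(9 − k) ≤ 184 gives 51k ≤ 184, so k ≤ 3.
k = 3 is achieved by 3 values at 51 and 6 at 0, total 153; add 31 to one value (staying below 51) to reach 184.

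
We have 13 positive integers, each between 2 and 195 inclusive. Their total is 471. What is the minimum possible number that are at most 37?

1

Let j be the number exceeding 37. Then the total is ≥ 38·j + 2·(13 − j) = 26 + 36j.
So 36j ≤ 445 and j ≤ 12; hence at least 13 − 12 = 1 are ≤ 37.
Exactly 1 works: 1 value at 2 and 12 at 38 total 458; raise one of the low values by 13 (still ≤ 37) to hit 471.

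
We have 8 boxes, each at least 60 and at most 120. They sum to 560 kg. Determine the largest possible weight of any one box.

120

To make one box as large as possible, make the other 7 as small as possible.
The other 7 contribute at least 7 × 60 = 420, leaving at most 560 − 420 = 140.
But each box is capped at 120, so the maximum is 120.
Achievable: one at 120 and the other 7 totalling 440, which fits since 7 × 60 ≤ 440 ≤ 7 × 120.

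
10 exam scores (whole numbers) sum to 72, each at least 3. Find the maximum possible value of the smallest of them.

7

If every one of the 10 were at least 8, the total would be at least 10 × 8 = 80 > 72.
Taking 8 copies of 7 and 2 copies of 8 gives exactly 72, so 7 is attained.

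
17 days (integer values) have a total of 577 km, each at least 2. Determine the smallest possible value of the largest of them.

The average is 577/17 > 33, so not all 17 can be 33 or less; the largest is ≥ 34.
Equality holds with 16 values of 34 and 1 value of 33.

34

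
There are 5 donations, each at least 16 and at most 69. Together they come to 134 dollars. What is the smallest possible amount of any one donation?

To make one donation as small as possible, make the other 4 as large as possible.
The other 4 can take up 4 × 69 = 276 ≥ 134 − 16, so one donation can sit at its floor of 16.
Achievable: one at 16 and the other 4 totalling 118, which fits since 4 × 16 ≤ 118 ≤ 4 × 69.

16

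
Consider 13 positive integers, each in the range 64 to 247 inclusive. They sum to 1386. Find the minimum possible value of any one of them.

To make one integer as small as possible, make the other 12 as large as possible.
The other 12 can take up 12 × 247 = 2964 ≥ 1386 − 64, so one integer can sit at its floor of 64.
Achievable: one at 64 and the other 12 totalling 1322, which fits since 12 × 64 ≤ 1322 ≤ 12 × 247.

64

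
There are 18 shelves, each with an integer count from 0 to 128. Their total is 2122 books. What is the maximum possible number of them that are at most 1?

1

Suppose k of them are at most 1. Those contribute at most 1 each and the rest at most 128 each.
So the total is at most 1k + 128(18 − k) = 2304 − 127k. This must still be ≥ 2122, so k ≤ 1.
k = 1 is achieved by 1 value at 1 and 17 at 128, total 2177; lower one of the 128's by 55 (still > 1) to reach 2122.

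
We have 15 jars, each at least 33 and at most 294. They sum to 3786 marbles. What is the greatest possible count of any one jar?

294

Maximizing one value means minimizing the remaining 14.
The other 14 contribute at least 14 × 33 = 462, leaving at most 3786 − 462 = 3324.
But each jar is capped at 294, so the maximum is 294.
Achievable: one at 294 and the other 14 totalling 3492, which fits since 14 × 33 ≤ 3492 ≤ 14 × 294.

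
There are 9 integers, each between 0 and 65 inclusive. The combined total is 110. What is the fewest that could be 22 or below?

If only k of them are at most 22, the other 9 − k are at least 23, so the total is at least (9 − k)·23 + k·0.
This is ≤ 110, so (9 − k)·23 + 0k ≤ 110, which gives k ≥ 5.
Exactly 5 works: 5 values at 0 and 4 at 23 total 92; raise one of the low values by 18 (still ≤ 22) to hit 110.

5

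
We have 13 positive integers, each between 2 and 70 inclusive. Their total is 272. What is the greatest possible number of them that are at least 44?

Suppose k of them are at least 44. Those contribute at least 44 each and the other 13 − k at least 2 each.
So the total is at least 44k + 2(13 − k) = 26 + 42k. This must be ≤ 272, giving k ≤ 5.
k = 5 is achieved by 5 values at 44 and 8 at 2, total 236; add 36 to one value (staying below 44) to reach 272.

5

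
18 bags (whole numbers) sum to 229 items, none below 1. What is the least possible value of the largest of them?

If every one of the 18 were at most 12, the total would be at most 18 × 12 = 216 < 229.
Achievable: 13 of them at 13 and 5 at 12 total 229.

13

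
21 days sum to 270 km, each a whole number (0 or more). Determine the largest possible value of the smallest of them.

12

The average is 270/21 < 13, so some value is ≤ 12.
Taking 3 copies of 12 and 18 copies of 13 gives exactly 270, so 12 is attained.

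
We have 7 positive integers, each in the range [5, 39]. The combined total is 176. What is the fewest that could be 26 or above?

1

Each value short of 26 is at most 25, costing at least 39 − 25 = 14 against the maximum total of 273.
We can afford to lose at most 273 − 176 = 97, so at most ⌊97/14⌋ = 6 fall short, and at least 1 are ≥ 26.
Exactly 1 works: 1 value at 39 and 6 at 25 total 189; lower one of the high values by 13 (still ≥ 26) to hit 176.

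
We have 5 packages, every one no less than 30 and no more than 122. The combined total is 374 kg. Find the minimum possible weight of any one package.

30

To make one package as small as possible, make the other 4 as large as possible.
The other 4 can take up 4 × 122 = 488 ≥ 374 − 30, so one package can sit at its floor of 30.
Achievable: one at 30 and the other 4 totalling 344, which fits since 4 × 30 ≤ 344 ≤ 4 × 122.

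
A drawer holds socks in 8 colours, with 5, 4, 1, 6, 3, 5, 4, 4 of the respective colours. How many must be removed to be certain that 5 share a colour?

29

In the worst case you take as many as possible of each colour without reaching 5: 4 + 4 + 1 + 4 + 3 + 4 + 4 + 4 = 28.
The next one must give 5 of some colour, so 28 + 1 = 29.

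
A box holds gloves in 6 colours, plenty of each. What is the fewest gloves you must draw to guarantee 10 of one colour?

You could draw 9 of every colour without reaching 10 of any — 54 in all.
One more forces 10 of some colour, so 54 + 1 = 55.

55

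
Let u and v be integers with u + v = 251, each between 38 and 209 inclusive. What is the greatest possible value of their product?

With u + v fixed, uv peaks when the two are closest together.
Taking u = 125 and v = 126 (both in [38, 209]) gives uv = 15750.

15750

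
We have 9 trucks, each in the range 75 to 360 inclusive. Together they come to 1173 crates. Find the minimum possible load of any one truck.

75

To make one truck as small as possible, make the other 8 as large as possible.
The other 8 can take up 8 × 360 = 2880 ≥ 1173 − 75, so one truck can sit at its floor of 75.
Achievable: one at 75 and the other 8 totalling 1098, which fits since 8 × 75 ≤ 1098 ≤ 8 × 360.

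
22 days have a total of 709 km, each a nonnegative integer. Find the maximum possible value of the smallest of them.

32

The average is 709/22 < 33, so some value is ≤ 32.
Achievable: 17 of them at 32 and 5 at 33 total 709.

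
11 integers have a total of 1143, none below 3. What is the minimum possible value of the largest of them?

The 11 values sum to 1143, so their maximum is at least ⌈1143/11⌉ = 104.
Taking 1 copy of 103 and 10 copies of 104 gives exactly 1143, so 104 is attained.

104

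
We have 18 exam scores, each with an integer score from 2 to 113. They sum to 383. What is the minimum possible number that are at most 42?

If only k of them are at most 42, the other 18 − k are at least 43, so the total is at least (18 − k)·43 + k·2.
This is ≤ 383, so (18 − k)·43 + 2k ≤ 383, which gives k ≥ 10.
Exactly 10 works: 10 values at 2 and 8 at 43 total 364; raise one of the low values by 19 (still ≤ 42) to hit 383.

10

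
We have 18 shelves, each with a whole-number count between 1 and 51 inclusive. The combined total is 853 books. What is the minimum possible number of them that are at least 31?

Suppose at most 18 − j of them reach 31; then j values are ≤ 30 and the rest ≤ 51.
The total is then ≤ 30·j + 51·(18 − j) = 918 − 21j. For this to be ≥ 853 we need j ≤ 3, so at least 18 − 3 = 15 must reach 31.
Exactly 15 works: 15 values at 51 and 3 at 30 total 855; lower one of the high values by 2 (still ≥ 31) to hit 853.

15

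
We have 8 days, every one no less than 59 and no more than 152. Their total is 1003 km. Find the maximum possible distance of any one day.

To make one day as large as possible, make the other 7 as small as possible.
The other 7 contribute at least 7 × 59 = 413, leaving at most 1003 − 413 = 590.
But each day is capped at 152, so the maximum is 152.
Achievable: one at 152 and the other 7 totalling 851, which fits since 7 × 59 ≤ 851 ≤ 7 × 152.

152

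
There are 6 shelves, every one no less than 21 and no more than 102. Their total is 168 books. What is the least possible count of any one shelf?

Minimizing one value means maximizing the remaining 5.
The other 5 can take up 5 × 102 = 510 ≥ 168 − 21, so one shelf can sit at its floor of 21.
Achievable: one at 21 and the other 5 totalling 147, which fits since 5 × 21 ≤ 147 ≤ 5 × 102.

21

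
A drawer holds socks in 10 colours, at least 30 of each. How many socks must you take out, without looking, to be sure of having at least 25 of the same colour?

You could draw 24 of every colour without reaching 25 of any — 240 in all.
One more forces 25 of some colour, so 240 + 1 = 241.

241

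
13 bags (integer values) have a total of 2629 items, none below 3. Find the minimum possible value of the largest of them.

203

The 13 values sum to 2629, so their maximum is at least ⌈2629/13⌉ = 203.
Equality holds with 3 values of 203 and 10 values of 202.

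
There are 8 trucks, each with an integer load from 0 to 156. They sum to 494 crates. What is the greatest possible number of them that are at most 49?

7

Each value at 49 or below falls at least 156 − 49 = 107 short of the ceiling 156.
The ceiling total is 8 × 156 = 1248, and we need 494, so at most ⌊(1248 − 494)/107⌋ = 7 can be that low.
k = 7 is achieved by 7 values at 49 and 1 at 156, total 499; lower one of the 156's by 5 (still > 49) to reach 494.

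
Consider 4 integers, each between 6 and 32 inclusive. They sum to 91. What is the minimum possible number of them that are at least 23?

1

If only k of them are at least 23, the other 4 − k are at most 22, so the total is at most k·32 + (4 − k)·22.
This must reach 91, so k·32 + (4 − k)·22 ≥ 91, giving k ≥ 1.
Exactly 1 works: 1 value at 32 and 3 at 22 total 98; lower one of the high values by 7 (still ≥ 23) to hit 91.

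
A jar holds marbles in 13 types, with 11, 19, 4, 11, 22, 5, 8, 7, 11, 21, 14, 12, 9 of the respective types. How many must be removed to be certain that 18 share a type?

144

In the worst case you take as many as possible of each type without reaching 18: 11 + 17 + 4 + 11 + 17 + 5 + 8 + 7 + 11 + 17 + 14 + 12 + 9 = 143.
The next one must give 18 of some type, so 143 + 1 = 144.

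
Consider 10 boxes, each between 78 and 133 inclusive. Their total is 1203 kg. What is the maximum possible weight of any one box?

To make one box as large as possible, make the other 9 as small as possible.
The other 9 contribute at least 9 × 78 = 702, leaving at most 1203 − 702 = 501.
But each box is capped at 133, so the maximum is 133.
Achievable: one at 133 and the other 9 totalling 1070, which fits since 9 × 78 ≤ 1070 ≤ 9 × 133.

133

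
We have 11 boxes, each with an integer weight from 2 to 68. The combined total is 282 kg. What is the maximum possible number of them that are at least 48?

5

If k of the values are ≥ 48, the total is ≥ 48k + 2(11 − k).
Setting 48k + 2(11 − k) ≤ 282 gives 46k ≤ 260, so k ≤ 5.
k = 5 is achieved by 5 values at 48 and 6 at 2, total 252; add 30 to one value (staying below 48) to reach 282.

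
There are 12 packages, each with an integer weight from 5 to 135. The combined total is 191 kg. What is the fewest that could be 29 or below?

7

Each value above 29 is at least 30, contributing at least 30 − 5 = 25 above the floor 5.
The sum exceeds the floor total 60 by 131, so at most ⌊131/25⌋ = 5 exceed 29, and at least 7 are ≤ 29.
Exactly 7 works: 7 values at 5 and 5 at 30 total 185; raise one of the low values by 6 (still ≤ 29) to hit 191.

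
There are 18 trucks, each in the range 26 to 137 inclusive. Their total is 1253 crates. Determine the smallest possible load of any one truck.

To make one truck as small as possible, make the other 17 as large as possible.
The other 17 can take up 17 × 137 = 2329 ≥ 1253 − 26, so one truck can sit at its floor of 26.
Achievable: one at 26 and the other 17 totalling 1227, which fits since 17 × 26 ≤ 1227 ≤ 17 × 137.

26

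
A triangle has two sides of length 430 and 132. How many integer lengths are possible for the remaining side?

The triangle inequality gives |430 − 132| < c < 430 + 132, i.e. 298 < c < 562.
So c can be any integer from 299 to 561: 263 values.

263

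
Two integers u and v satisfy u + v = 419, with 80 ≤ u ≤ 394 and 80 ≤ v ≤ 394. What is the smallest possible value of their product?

uv = u(419 − u) is concave in u, so over [80, 339] it is minimized at an endpoint.
At the endpoint u = 80, v = 419 − 80 = 339, so uv = 80 × 339 = 27120.

27120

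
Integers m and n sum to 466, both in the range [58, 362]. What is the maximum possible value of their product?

54289

With m + n fixed, mn peaks when the two are closest together.
Taking m = 233 and n = 233 (both in [58, 362]) gives mn = 54289.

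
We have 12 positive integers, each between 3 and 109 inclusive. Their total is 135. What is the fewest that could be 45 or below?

If only k of them are at most 45, the other 12 − k are at least 46, so the total is at least (12 − k)·46 + k·3.
This is ≤ 135, so (12 − k)·46 + 3k ≤ 135, which gives k ≥ 10.
Exactly 10 works: 10 values at 3 and 2 at 46 total 122; raise one of the low values by 13 (still ≤ 45) to hit 135.

10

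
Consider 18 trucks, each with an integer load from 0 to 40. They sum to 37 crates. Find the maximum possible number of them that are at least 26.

1

If k of the values are ≥ 26, the total is ≥ 26k + 0(18 − k).
Setting 26k + 0(18 − k) ≤ 37 gives 26k ≤ 37, so k ≤ 1.
k = 1 is achieved by 1 value at 26 and 17 at 0, total 26; add 11 to one value (staying below 26) to reach 37.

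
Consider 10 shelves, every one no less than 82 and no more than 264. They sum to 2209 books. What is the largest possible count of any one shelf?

264

Maximizing one value means minimizing the remaining 9.
The other 9 contribute at least 9 × 82 = 738, leaving at most 2209 − 738 = 1471.
But each shelf is capped at 264, so the maximum is 264.
Achievable: one at 264 and the other 9 totalling 1945, which fits since 9 × 82 ≤ 1945 ≤ 9 × 264.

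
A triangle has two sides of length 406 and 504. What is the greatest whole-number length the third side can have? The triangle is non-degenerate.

The third side must be less than 406 + 504 = 910.
The largest integer below 910 is 909.

909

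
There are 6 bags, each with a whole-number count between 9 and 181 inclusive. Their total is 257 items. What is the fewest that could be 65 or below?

Each value above 65 is at least 66, contributing at least 66 − 9 = 57 above the floor 9.
The sum exceeds the floor total 54 by 203, so at most ⌊203/57⌋ = 3 exceed 65, and at least 3 are ≤ 65.
Exactly 3 works: 3 values at 9 and 3 at 66 total 225; raise one of the low values by 32 (still ≤ 65) to hit 257.

3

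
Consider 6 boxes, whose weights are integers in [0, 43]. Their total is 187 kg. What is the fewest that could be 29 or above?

Suppose at most 6 − j of them reach 29; then j values are ≤ 28 and the rest ≤ 43.
The total is then ≤ 28·j + 43·(6 − j) = 258 − 15j. For this to be ≥ 187 we need j ≤ 4, so at least 6 − 4 = 2 must reach 29.
Exactly 2 works: 2 values at 43 and 4 at 28 total 198; lower one of the high values by 11 (still ≥ 29) to hit 187.

2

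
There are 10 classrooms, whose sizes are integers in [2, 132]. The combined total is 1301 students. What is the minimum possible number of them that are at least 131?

1

Each value short of 131 is at most 130, costing at least 132 − 130 = 2 against the maximum total of 1320.
We can afford to lose at most 1320 − 1301 = 19, so at most ⌊19/2⌋ = 9 fall short, and at least 1 are ≥ 131.
Exactly 1 works: 1 value at 132 and 9 at 130 total 1302; lower one of the high values by 1 (still ≥ 131) to hit 1301.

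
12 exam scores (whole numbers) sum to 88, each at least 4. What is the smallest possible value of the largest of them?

8

If every one of the 12 were at most 7, the total would be at most 12 × 7 = 84 < 88.
Achievable: 4 of them at 8 and 8 at 7 total 88.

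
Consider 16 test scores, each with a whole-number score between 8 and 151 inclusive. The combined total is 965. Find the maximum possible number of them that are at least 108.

8

With k values at 108 or above and the rest at least 8, the sum is at least 128 + 100k.
Since the sum is 965, we need 100k ≤ 837, i.e. k ≤ 8.
k = 8 is achieved by 8 values at 108 and 8 at 8, total 928; add 37 to one value (staying below 108) to reach 965.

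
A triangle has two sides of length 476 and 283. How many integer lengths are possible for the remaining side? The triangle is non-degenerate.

The triangle inequality gives |476 − 283| < c < 476 + 283, i.e. 193 < c < 759.
So c can be any integer from 194 to 758: 565 values.

565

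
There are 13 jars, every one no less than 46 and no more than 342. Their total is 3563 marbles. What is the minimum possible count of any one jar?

To make one jar as small as possible, make the other 12 as large as possible.
The other 12 can take up 12 × 342 = 4104 ≥ 3563 − 46, so one jar can sit at its floor of 46.
Achievable: one at 46 and the other 12 totalling 3517, which fits since 12 × 46 ≤ 3517 ≤ 12 × 342.

46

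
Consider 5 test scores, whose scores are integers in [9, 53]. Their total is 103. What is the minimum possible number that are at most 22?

1

Let j be the number exceeding 22. Then the total is ≥ 23·j + 9·(5 − j) = 45 + 14j.
So 14j ≤ 58 and j ≤ 4; hence at least 5 − 4 = 1 are ≤ 22.
Exactly 1 works: 1 value at 9 and 4 at 23 total 101; raise one of the low values by 2 (still ≤ 22) to hit 103.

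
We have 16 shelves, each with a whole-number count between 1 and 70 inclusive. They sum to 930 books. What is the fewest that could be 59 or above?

1

If only k of them are at least 59, the other 16 − k are at most 58, so the total is at most k·70 + (16 − k)·58.
This must reach 930, so k·70 + (16 − k)·58 ≥ 930, giving k ≥ 1.
Exactly 1 works: 1 value at 70 and 15 at 58 total 940; lower one of the high values by 10 (still ≥ 59) to hit 930.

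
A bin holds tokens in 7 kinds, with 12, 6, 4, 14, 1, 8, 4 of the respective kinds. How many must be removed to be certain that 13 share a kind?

48

In the worst case you take as many as possible of each kind without reaching 13: 12 + 6 + 4 + 12 + 1 + 8 + 4 = 47.
The next one must give 13 of some kind, so 47 + 1 = 48.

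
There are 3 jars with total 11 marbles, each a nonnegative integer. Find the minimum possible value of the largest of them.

4

Some value must be at least ⌈11/3⌉ = 4, since 3 × 3 = 9 < 11.
Achievable: 2 of them at 4 and 1 at 3 total 11.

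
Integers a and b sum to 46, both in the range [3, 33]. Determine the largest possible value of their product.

529

ab = a(46 − a) is maximized when a is as near 46/2 as the bounds allow.
Taking a = 23 and b = 23 (both in [3, 33]) gives ab = 529.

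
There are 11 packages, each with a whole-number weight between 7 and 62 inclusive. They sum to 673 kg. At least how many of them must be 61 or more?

Suppose at most 11 − j of them reach 61; then j values are ≤ 60 and the rest ≤ 62.
The total is then ≤ 60·j + 62·(11 − j) = 682 − 2j. For this to be ≥ 673 we need j ≤ 4, so at least 11 − 4 = 7 must reach 61.
Exactly 7 works: 7 values at 62 and 4 at 60 total 674; lower one of the high values by 1 (still ≥ 61) to hit 673.

7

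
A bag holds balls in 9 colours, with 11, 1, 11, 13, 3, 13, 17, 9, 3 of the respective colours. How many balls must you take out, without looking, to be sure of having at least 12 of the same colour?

In the worst case you take as many as possible of each colour without reaching 12: 11 + 1 + 11 + 11 + 3 + 11 + 11 + 9 + 3 = 71.
The next one must give 12 of some colour, so 71 + 1 = 72.

72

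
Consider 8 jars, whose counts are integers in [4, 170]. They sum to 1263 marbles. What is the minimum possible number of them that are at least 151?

Each value short of 151 is at most 150, costing at least 170 − 150 = 20 against the maximum total of 1360.
We can afford to lose at most 1360 − 1263 = 97, so at most ⌊97/20⌋ = 4 fall short, and at least 4 are ≥ 151.
Exactly 4 works: 4 values at 170 and 4 at 150 total 1280; lower one of the high values by 17 (still ≥ 151) to hit 1263.

4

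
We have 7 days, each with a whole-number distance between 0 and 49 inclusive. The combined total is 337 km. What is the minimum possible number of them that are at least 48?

4

If only k of them are at least 48, the other 7 − k are at most 47, so the total is at most k·49 + (7 − k)·47.
This must reach 337, so k·49 + (7 − k)·47 ≥ 337, giving k ≥ 4.
Exactly 4 works: 4 values at 49 and 3 at 47 total 337.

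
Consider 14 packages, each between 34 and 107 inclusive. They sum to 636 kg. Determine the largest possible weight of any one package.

107

To make one package as large as possible, make the other 13 as small as possible.
The other 13 contribute at least 13 × 34 = 442, leaving at most 636 − 442 = 194.
But each package is capped at 107, so the maximum is 107.
Achievable: one at 107 and the other 13 totalling 529, which fits since 13 × 34 ≤ 529 ≤ 13 × 107.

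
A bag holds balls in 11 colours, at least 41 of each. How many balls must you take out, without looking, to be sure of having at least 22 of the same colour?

232

You could draw 21 of every colour without reaching 22 of any — 231 in all.
One more forces 22 of some colour, so 231 + 1 = 232.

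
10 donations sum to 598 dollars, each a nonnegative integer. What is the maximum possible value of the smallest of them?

59

If every one of the 10 were at least 60, the total would be at least 10 × 60 = 600 > 598.
Taking 2 copies of 59 and 8 copies of 60 gives exactly 598, so 59 is attained.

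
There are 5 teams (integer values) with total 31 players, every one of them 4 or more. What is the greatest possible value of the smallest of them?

If every one of the 5 were at least 7, the total would be at least 5 × 7 = 35 > 31.
Equality holds with 4 values of 6 and 1 value of 7.

6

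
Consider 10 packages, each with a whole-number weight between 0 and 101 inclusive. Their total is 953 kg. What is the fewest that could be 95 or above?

2

Each value short of 95 is at most 94, costing at least 101 − 94 = 7 against the maximum total of 1010.
We can afford to lose at most 1010 − 953 = 57, so at most ⌊57/7⌋ = 8 fall short, and at least 2 are ≥ 95.
Exactly 2 works: 2 values at 101 and 8 at 94 total 954; lower one of the high values by 1 (still ≥ 95) to hit 953.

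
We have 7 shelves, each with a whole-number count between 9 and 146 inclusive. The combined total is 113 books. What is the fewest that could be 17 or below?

If only k of them are at most 17, the other 7 − k are at least 18, so the total is at least (7 − k)·18 + k·9.
This is ≤ 113, so (7 − k)·18 + 9k ≤ 113, which gives k ≥ 2.
Exactly 2 works: 2 values at 9 and 5 at 18 total 108; raise one of the low values by 5 (still ≤ 17) to hit 113.

2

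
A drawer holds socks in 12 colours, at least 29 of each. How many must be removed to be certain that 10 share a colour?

109

In the worst case you draw 9 of each of the 12 colours: 12 × 9 = 108.
One more forces 10 of some colour, so 108 + 1 = 109.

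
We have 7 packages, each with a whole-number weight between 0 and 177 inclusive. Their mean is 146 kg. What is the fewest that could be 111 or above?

4

The total is 7 × 146 = 1022.
Each value short of 111 is at most 110, costing at least 177 − 110 = 67 against the maximum total of 1239.
We can afford to lose at most 1239 − 1022 = 217, so at most ⌊217/67⌋ = 3 fall short, and at least 4 are ≥ 111.
Exactly 4 works: 4 values at 177 and 3 at 110 total 1038; lower one of the high values by 16 (still ≥ 111) to hit 1022.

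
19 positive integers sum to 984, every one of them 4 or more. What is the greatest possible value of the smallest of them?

The average is 984/19 < 52, so some value is ≤ 51.
Achievable: 4 of them at 51 and 15 at 52 total 984.

51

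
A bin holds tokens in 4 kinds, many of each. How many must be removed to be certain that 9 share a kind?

In the worst case you draw 8 of each of the 4 kinds: 4 × 8 = 32.
One more forces 9 of some kind, so 32 + 1 = 33.

33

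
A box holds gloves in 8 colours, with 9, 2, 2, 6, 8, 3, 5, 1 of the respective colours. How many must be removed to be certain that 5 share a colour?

25

In the worst case you take as many as possible of each colour without reaching 5: 4 + 2 + 2 + 4 + 4 + 3 + 4 + 1 = 24.
The next one must give 5 of some colour, so 24 + 1 = 25.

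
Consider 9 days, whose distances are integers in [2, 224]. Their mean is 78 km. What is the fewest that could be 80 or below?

1

The total is 9 × 78 = 702.
If only k of them are at most 80, the other 9 − k are at least 81, so the total is at least (9 − k)·81 + k·2.
This is ≤ 702, so (9 − k)·81 + 2k ≤ 702, which gives k ≥ 1.
Exactly 1 works: 1 value at 2 and 8 at 81 total 650; raise one of the low values by 52 (still ≤ 80) to hit 702.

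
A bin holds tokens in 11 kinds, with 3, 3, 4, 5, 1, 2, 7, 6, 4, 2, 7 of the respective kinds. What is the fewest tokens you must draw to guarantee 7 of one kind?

43

In the worst case you take as many as possible of each kind without reaching 7: 3 + 3 + 4 + 5 + 1 + 2 + 6 + 6 + 4 + 2 + 6 = 42.
The next one must give 7 of some kind, so 42 + 1 = 43.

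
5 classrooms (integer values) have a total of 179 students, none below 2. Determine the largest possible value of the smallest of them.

The average is 179/5 < 36, so some value is ≤ 35.
Taking 1 copy of 35 and 4 copies of 36 gives exactly 179, so 35 is attained.

35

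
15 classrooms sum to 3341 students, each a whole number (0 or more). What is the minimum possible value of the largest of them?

The 15 values sum to 3341, so their maximum is at least ⌈3341/15⌉ = 223.
Taking 4 copies of 222 and 11 copies of 223 gives exactly 3341, so 223 is attained.

223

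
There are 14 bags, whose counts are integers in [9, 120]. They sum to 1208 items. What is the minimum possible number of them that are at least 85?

Suppose at most 14 − j of them reach 85; then j values are ≤ 84 and the rest ≤ 120.
The total is then ≤ 84·j + 120·(14 − j) = 1680 − 36j. For this to be ≥ 1208 we need j ≤ 13, so at least 14 − 13 = 1 must reach 85.
Exactly 1 works: 1 value at 120 and 13 at 84 total 1212; lower one of the high values by 4 (still ≥ 85) to hit 1208.

1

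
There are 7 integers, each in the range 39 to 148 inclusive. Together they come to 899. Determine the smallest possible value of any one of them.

39

Minimizing one value means maximizing the remaining 6.
The other 6 can take up 6 × 148 = 888 ≥ 899 − 39, so one integer can sit at its floor of 39.
Achievable: one at 39 and the other 6 totalling 860, which fits since 6 × 39 ≤ 860 ≤ 6 × 148.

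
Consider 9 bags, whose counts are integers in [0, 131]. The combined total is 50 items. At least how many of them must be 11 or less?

Let j be the number exceeding 11. Then the total is ≥ 12·j + 0·(9 − j) = 0 + 12j.
So 12j ≤ 50 and j ≤ 4; hence at least 9 − 4 = 5 are ≤ 11.
Exactly 5 works: 5 values at 0 and 4 at 12 total 48; raise one of the low values by 2 (still ≤ 11) to hit 50.

5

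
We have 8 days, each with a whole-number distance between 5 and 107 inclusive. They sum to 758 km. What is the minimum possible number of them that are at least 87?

Suppose at most 8 − j of them reach 87; then j values are ≤ 86 and the rest ≤ 107.
The total is then ≤ 86·j + 107·(8 − j) = 856 − 21j. For this to be ≥ 758 we need j ≤ 4, so at least 8 − 4 = 4 must reach 87.
Exactly 4 works: 4 values at 107 and 4 at 86 total 772; lower one of the high values by 14 (still ≥ 87) to hit 758.

4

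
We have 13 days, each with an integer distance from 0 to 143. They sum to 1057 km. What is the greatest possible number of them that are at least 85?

If k of the values are ≥ 85, the total is ≥ 85k + 0(13 − k).
Setting 85k + 0(13 − k) ≤ 1057 gives 85k ≤ 1057, so k ≤ 12.
k = 12 is achieved by 12 values at 85 and 1 at 0, total 1020; add 37 to one value (staying below 85) to reach 1057.

12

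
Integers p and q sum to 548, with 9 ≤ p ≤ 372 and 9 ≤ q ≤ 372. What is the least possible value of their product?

pq = p(548 − p) is concave in p, so over [176, 372] it is minimized at an endpoint.
At the endpoint p = 176, q = 548 − 176 = 372, so pq = 176 × 372 = 65472.

65472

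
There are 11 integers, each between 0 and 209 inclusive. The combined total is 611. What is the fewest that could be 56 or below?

Let j be the number exceeding 56. Then the total is ≥ 57·j + 0·(11 − j) = 0 + 57j.
So 57j ≤ 611 and j ≤ 10; hence at least 11 − 10 = 1 are ≤ 56.
Exactly 1 works: 1 value at 0 and 10 at 57 total 570; raise one of the low values by 41 (still ≤ 56) to hit 611.

1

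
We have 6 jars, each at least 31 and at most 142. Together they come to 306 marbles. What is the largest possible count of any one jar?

142

To make one jar as large as possible, make the other 5 as small as possible.
The other 5 contribute at least 5 × 31 = 155, leaving at most 306 − 155 = 151.
But each jar is capped at 142, so the maximum is 142.
Achievable: one at 142 and the other 5 totalling 164, which fits since 5 × 31 ≤ 164 ≤ 5 × 142.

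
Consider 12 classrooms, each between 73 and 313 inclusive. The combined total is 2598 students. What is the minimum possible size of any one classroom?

73

Minimizing one value means maximizing the remaining 11.
The other 11 can take up 11 × 313 = 3443 ≥ 2598 − 73, so one classroom can sit at its floor of 73.
Achievable: one at 73 and the other 11 totalling 2525, which fits since 11 × 73 ≤ 2525 ≤ 11 × 313.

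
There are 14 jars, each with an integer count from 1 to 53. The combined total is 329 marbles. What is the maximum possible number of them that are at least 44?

Suppose k of them are at least 44. Those contribute at least 44 each and the other 14 − k at least 1 each.
So the total is at least 44k + 1(14 − k) = 14 + 43k. This must be ≤ 329, giving k ≤ 7.
k = 7 is achieved by 7 values at 44 and 7 at 1, total 315; add 14 to one value (staying below 44) to reach 329.

7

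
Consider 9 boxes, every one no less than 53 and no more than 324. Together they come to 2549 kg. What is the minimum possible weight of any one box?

Minimizing one value means maximizing the remaining 8.
The other 8 can take up 8 × 324 = 2592 ≥ 2549 − 53, so one box can sit at its floor of 53.
Achievable: one at 53 and the other 8 totalling 2496, which fits since 8 × 53 ≤ 2496 ≤ 8 × 324.

53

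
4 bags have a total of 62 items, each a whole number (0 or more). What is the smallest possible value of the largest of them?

16

The average is 62/4 > 15, so not all 4 can be 15 or less; the largest is ≥ 16.
Achievable: 2 of them at 16 and 2 at 15 total 62.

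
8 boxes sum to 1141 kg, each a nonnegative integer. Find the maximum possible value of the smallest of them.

If every one of the 8 were at least 143, the total would be at least 8 × 143 = 1144 > 1141.
Equality holds with 3 values of 142 and 5 values of 143.

142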